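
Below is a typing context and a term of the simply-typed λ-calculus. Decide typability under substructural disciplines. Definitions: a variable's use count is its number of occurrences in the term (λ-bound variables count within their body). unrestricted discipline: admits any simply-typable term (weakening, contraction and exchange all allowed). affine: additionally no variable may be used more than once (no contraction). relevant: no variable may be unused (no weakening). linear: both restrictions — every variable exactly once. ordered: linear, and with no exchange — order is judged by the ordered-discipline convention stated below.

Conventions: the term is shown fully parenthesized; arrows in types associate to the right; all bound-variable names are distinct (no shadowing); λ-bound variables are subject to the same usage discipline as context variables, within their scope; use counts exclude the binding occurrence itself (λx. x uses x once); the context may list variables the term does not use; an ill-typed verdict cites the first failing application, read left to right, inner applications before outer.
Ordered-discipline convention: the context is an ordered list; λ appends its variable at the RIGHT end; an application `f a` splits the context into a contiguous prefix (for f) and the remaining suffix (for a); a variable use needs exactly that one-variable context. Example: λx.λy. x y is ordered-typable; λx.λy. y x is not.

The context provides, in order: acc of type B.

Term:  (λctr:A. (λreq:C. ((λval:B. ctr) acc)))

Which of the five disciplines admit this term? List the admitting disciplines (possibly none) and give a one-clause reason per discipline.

admitted by: affine, unrestricted
counts: acc ×1, ctr (bound) ×1, req (bound) ×0, val (bound) ×0
order of uses: ctr, acc
typing: well-typed — term : A -> C -> A
ordered: ✗ — unused: req, val — weakening required
linear: ✗ — unused: req, val — weakening required
affine: ✓ — acc, ctr, req, val: no repeats, contraction unneeded
relevant: ✗ — unused: req, val — weakening required
unrestricted: ✓ — well-typed at A -> C -> A; no restrictions here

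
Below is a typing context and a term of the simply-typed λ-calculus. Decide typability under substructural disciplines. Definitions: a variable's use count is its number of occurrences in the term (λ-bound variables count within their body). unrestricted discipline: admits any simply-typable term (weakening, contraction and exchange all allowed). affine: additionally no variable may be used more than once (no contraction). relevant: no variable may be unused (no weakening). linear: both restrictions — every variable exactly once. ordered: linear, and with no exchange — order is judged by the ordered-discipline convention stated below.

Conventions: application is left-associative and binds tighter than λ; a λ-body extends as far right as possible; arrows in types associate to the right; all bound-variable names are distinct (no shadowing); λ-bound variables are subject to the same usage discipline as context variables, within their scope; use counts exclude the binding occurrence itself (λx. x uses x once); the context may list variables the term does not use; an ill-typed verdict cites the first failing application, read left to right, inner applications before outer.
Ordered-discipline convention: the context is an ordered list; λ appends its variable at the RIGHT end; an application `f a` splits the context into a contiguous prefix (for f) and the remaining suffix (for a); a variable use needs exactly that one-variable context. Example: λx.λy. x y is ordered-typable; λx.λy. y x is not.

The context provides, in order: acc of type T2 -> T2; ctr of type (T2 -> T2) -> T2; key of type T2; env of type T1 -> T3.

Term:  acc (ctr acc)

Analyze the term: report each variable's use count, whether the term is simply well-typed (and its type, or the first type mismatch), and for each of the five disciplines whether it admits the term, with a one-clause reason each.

use counts: acc ×2; ctr ×1; key ×0; env ×0
uses in reading order: acc, ctr, acc
typing: well-typed at T2
ordered ✗ (uses contraction: acc ×2; needs weakening: key, env unused)
linear ✗ (uses contraction: acc ×2; needs weakening: key, env unused)
affine ✗ (uses contraction: acc ×2)
relevant ✗ (needs weakening: key, env unused)
unrestricted ✓ (simply typable at T2; W, C, E all held)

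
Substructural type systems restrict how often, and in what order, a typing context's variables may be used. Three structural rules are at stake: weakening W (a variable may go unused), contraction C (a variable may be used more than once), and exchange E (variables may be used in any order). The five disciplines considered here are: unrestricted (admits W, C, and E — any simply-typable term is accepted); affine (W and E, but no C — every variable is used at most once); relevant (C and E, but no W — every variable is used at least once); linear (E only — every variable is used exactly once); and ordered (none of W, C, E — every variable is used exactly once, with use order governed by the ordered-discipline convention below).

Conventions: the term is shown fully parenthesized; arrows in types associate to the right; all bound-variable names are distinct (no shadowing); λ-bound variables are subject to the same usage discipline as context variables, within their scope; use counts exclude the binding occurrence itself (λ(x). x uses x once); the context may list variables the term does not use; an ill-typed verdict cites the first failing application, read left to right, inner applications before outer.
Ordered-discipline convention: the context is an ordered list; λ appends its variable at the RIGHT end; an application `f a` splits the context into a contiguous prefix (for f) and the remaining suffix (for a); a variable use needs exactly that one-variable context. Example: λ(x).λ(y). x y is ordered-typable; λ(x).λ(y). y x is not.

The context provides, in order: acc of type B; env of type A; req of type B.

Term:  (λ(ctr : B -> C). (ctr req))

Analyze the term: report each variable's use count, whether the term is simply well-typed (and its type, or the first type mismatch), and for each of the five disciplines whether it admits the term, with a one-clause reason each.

variable uses: acc: 0, env: 0, req: 1, ctr [bound]: 1
uses in reading order: ctr, req
typing: ✓ — (B -> C) -> C
ordered: ✗ — acc, env never used (weakening)
linear: ✗ — acc, env never used (weakening)
affine: ✓ — acc, env, req, ctr: no repeats, contraction unneeded
relevant: ✗ — acc, env never used (weakening)
unrestricted: ✓ — typability at (B -> C) -> C is all that's needed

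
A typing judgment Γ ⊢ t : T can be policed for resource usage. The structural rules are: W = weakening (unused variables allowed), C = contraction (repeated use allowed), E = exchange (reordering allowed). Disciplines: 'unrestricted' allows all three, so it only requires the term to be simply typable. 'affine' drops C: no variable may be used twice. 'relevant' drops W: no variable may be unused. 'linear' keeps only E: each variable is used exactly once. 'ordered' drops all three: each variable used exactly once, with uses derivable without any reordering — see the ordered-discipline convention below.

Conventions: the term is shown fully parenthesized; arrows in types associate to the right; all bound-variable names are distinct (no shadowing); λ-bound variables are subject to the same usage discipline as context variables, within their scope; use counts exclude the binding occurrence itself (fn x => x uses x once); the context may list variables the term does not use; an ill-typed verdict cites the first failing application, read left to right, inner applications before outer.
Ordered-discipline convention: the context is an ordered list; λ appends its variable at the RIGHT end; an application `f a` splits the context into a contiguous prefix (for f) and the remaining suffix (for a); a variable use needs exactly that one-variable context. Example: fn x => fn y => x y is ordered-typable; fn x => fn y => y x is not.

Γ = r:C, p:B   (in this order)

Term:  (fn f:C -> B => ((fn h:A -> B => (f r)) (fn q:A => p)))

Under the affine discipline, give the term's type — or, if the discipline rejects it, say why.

term : (C -> B) -> B
counts: r=1, p=1, f [bound]=1, h [bound]=0, q [bound]=0
use order (left to right): f, r, p
typing: the term checks, with type (C -> B) -> B
per-discipline verdicts: ordered ✗; linear ✗; affine ✓; relevant ✗; unrestricted ✓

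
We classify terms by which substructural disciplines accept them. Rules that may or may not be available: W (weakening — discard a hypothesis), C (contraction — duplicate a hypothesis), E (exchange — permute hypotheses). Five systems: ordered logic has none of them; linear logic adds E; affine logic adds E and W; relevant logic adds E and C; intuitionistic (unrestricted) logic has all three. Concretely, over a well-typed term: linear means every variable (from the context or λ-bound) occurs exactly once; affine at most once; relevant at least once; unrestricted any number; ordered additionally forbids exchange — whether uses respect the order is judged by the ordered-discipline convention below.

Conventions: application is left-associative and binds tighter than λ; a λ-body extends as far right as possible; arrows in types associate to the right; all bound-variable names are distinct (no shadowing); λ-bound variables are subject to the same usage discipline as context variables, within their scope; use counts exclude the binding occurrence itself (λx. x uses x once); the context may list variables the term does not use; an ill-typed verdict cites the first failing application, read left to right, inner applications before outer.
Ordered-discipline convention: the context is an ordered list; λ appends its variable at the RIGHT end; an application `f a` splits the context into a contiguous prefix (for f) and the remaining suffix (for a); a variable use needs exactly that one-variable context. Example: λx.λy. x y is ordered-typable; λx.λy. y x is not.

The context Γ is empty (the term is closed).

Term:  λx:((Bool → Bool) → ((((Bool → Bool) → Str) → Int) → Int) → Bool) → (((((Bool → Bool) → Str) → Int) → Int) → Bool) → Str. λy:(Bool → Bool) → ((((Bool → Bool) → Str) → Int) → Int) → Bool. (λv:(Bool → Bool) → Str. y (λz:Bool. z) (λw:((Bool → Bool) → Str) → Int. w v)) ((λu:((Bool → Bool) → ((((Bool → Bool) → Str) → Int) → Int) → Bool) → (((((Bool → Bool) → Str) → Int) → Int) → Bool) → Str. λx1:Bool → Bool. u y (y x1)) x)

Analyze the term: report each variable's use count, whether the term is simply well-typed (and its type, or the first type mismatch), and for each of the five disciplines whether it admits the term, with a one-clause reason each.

use counts: x [bound] ×1; y [bound] ×3; v [bound] ×1; z [bound] ×1; w [bound] ×1; u [bound] ×1; x1 [bound] ×1
uses in reading order: y, z, w, v, u, y, y, x1, x
typing: ✓ — (((Bool → Bool) → ((((Bool → Bool) → Str) → Int) → Int) → Bool) → (((((Bool → Bool) → Str) → Int) → Int) → Bool) → Str) → ((Bool → Bool) → ((((Bool → Bool) → Str) → Int) → Int) → Bool) → Bool
ordered ✗ (repeated use of y ×3)
linear ✗ (repeated use of y ×3)
affine ✗ (repeated use of y ×3)
relevant ✓ (x, y, v, z, w, u, x1: all used, weakening unneeded)
unrestricted ✓ (simply typable at (((Bool → Bool) → ((((Bool → Bool) → Str) → Int) → Int) → Bool) → (((((Bool → Bool) → Str) → Int) → Int) → Bool) → Str) → ((Bool → Bool) → ((((Bool → Bool) → Str) → Int) → Int) → Bool) → Bool; W, C, E all held)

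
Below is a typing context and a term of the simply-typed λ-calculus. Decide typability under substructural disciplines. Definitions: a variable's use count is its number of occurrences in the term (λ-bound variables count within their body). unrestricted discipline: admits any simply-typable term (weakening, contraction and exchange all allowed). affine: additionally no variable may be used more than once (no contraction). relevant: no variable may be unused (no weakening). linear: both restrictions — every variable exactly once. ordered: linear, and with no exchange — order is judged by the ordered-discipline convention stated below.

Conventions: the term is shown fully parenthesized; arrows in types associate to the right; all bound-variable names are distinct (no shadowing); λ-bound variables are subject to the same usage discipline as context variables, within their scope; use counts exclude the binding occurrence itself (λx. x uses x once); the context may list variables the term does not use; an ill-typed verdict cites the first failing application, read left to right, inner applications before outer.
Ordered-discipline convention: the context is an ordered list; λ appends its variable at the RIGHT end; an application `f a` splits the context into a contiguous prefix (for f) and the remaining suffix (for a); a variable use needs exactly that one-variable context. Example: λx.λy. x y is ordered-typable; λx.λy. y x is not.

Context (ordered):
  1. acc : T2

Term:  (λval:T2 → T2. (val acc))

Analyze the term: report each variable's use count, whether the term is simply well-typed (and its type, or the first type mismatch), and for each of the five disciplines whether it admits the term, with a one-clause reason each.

use counts: acc ×1, val (λ-bound) ×1
order of uses: val, acc
typing: the term checks, with type (T2 → T2) → T2
ordered: ✗ — no ordered split (uses run val, acc)
linear: ✓ — each of acc, val used exactly once
affine: ✓ — none of acc, val used more than once
relevant: ✓ — every one of acc, val appears
unrestricted: ✓ — typability at (T2 → T2) → T2 is all that's needed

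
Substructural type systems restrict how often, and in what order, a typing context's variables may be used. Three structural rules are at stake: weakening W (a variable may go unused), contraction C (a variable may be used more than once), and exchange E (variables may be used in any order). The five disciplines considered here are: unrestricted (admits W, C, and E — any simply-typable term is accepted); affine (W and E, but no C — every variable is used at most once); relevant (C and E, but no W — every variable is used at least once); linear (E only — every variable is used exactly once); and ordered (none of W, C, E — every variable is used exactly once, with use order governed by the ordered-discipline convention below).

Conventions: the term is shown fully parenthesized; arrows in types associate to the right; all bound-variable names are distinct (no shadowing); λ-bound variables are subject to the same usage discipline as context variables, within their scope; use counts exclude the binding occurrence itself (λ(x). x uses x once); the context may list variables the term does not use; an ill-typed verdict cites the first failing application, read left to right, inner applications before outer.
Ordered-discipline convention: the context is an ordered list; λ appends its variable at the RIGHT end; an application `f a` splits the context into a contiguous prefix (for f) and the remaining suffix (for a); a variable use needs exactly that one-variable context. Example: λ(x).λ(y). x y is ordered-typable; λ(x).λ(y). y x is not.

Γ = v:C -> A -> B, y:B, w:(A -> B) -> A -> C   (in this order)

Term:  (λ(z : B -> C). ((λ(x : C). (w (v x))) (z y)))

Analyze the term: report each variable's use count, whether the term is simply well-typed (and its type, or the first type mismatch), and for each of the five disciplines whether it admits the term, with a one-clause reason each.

usage: v ×1; y ×1; w ×1; z [bound] ×1; x [bound] ×1
use order (left to right): w, v, x, z, y
typing: well-typed at (B -> C) -> A -> C
ordered ✗ (needs exchange: uses follow w, v, x, z, y)
linear ✓ (exactly-once usage across v, y, w, z, x)
affine ✓ (no duplicate uses among v, y, w, z, x)
relevant ✓ (none of v, y, w, z, x goes unused)
unrestricted ✓ (simply typable at (B -> C) -> A -> C; W, C, E all held)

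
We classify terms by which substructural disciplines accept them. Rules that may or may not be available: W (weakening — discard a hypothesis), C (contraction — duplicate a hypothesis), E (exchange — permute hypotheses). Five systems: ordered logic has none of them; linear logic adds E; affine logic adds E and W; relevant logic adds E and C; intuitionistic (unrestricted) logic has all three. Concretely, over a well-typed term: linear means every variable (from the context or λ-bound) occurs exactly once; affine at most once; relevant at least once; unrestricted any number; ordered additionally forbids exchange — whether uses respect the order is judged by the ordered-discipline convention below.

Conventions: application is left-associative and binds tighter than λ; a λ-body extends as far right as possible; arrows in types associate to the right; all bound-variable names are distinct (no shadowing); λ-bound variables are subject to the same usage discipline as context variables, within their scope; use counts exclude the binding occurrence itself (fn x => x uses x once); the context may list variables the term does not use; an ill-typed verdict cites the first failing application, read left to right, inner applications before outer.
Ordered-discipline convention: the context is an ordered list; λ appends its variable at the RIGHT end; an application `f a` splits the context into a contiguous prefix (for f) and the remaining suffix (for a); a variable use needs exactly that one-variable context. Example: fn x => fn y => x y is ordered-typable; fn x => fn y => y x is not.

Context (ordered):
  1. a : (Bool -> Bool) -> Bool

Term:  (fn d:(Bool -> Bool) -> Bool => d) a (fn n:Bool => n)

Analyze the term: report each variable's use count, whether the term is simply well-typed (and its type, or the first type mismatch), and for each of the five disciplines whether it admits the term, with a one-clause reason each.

usage: a ×1; d (bound) ×1; n (bound) ×1
uses in reading order: d, a, n
typing: the term checks, with type Bool
ordered: ✓ — single-use (a, d, n), ordered derivation ok
linear: ✓ — each of a, d, n used exactly once
affine: ✓ — no duplicate uses among a, d, n
relevant: ✓ — every one of a, d, n appears
unrestricted: ✓ — simply typable at Bool; W, C, E all held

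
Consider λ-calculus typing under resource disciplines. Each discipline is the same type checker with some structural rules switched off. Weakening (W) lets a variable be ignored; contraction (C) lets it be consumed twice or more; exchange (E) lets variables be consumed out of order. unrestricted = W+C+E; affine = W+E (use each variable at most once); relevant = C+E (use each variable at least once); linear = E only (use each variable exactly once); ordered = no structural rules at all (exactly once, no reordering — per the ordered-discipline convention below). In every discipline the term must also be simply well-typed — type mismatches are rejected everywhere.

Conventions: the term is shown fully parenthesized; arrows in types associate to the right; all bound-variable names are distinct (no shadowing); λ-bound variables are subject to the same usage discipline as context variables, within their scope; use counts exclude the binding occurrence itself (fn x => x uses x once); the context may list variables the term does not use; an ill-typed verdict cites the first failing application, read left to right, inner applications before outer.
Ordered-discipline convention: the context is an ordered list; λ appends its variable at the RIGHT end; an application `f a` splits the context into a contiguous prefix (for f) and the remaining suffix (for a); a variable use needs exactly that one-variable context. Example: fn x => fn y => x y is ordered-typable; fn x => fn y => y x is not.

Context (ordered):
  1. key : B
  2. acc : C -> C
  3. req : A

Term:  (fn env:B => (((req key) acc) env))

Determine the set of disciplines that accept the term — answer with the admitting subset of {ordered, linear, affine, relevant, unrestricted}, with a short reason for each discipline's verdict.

admitting disciplines: none
usage: key: 1, acc: 1, req: 1, env (bound): 1
left-to-right use order: req, key, acc, env
typing: ill-typed: non-function type A applied to an argument
ordered: ✗ — a type mismatch blocks all five
linear: ✗ — the type mismatch rejects it
affine: ✗ — not simply typable
relevant: ✗ — fails simple typing
unrestricted: ✗ — a type mismatch blocks all five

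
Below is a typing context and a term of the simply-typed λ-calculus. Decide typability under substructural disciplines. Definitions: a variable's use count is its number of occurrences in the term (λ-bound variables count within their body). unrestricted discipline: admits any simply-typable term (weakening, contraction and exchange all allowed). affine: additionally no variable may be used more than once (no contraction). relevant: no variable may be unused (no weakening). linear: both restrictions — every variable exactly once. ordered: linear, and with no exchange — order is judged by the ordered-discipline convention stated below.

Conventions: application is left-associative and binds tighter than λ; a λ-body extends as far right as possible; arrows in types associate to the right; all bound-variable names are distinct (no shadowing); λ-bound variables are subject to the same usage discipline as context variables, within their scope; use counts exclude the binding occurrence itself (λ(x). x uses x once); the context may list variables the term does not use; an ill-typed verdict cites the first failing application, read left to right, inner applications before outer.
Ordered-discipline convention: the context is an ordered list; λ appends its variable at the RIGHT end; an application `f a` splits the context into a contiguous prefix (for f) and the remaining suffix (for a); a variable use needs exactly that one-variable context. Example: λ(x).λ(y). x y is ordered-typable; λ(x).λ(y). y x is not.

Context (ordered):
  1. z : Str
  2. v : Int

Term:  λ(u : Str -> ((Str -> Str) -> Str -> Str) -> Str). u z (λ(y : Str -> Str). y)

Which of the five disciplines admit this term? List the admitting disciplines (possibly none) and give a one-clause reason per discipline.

admitted in: affine, unrestricted
counts: z ×1, v ×0, u (λ-bound) ×1, y (λ-bound) ×1
use order (left to right): u, z, y
typing: ✓ — (Str -> ((Str -> Str) -> Str -> Str) -> Str) -> Str
ordered: ✗ — needs weakening: v unused
linear: ✗ — needs weakening: v unused
affine: ✓ — at most one use each (z, v, u, y)
relevant: ✗ — needs weakening: v unused
unrestricted: ✓ — type-checks ((Str -> ((Str -> Str) -> Str -> Str) -> Str) -> Str) and nothing is barred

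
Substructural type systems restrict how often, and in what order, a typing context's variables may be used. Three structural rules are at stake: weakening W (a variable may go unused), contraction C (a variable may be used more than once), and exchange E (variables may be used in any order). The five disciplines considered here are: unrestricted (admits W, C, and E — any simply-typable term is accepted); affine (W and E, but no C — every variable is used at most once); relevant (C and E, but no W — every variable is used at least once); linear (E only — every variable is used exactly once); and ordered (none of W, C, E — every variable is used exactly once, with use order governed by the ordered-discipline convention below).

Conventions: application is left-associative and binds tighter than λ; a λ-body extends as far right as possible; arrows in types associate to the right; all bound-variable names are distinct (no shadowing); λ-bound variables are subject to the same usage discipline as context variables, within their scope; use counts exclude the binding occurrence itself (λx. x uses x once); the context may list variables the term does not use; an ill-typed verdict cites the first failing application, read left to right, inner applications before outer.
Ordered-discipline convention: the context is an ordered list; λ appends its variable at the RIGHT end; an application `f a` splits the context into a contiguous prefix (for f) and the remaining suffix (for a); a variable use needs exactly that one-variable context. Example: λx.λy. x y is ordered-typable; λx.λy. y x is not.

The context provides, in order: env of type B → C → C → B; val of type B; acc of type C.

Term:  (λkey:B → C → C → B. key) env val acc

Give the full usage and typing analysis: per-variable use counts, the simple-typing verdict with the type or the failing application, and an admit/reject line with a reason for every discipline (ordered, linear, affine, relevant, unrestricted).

usage: env ×1; val ×1; acc ×1; key (λ-bound) ×1
left-to-right use order: key, env, val, acc
typing: well-typed — term : C → B
ordered ✓ (env, val, acc, key: once each, no exchange needed)
linear ✓ (env, val, acc, key: one use apiece)
affine ✓ (at most one use each (env, val, acc, key))
relevant ✓ (none of env, val, acc, key goes unused)
unrestricted ✓ (typability at C → B is all that's needed)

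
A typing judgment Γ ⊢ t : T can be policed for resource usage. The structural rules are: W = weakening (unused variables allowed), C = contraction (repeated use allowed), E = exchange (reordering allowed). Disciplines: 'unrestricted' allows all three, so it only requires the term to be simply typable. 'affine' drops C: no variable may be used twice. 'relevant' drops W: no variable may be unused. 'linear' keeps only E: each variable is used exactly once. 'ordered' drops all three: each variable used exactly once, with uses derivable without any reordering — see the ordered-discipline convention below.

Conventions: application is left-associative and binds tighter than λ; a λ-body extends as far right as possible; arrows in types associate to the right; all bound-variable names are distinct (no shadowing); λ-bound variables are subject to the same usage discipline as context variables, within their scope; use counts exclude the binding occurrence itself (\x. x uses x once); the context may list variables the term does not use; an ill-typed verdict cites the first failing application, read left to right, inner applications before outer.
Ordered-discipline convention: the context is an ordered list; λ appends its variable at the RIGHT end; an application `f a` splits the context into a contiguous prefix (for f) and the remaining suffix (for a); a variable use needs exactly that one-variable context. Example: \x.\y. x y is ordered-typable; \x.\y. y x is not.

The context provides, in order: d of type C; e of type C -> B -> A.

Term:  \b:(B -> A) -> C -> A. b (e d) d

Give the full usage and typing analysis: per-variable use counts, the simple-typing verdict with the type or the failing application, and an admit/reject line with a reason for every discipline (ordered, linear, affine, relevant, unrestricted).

usage: d=2; e=1; b (bound)=1
order of uses: b, e, d, d
typing: the term checks, with type ((B -> A) -> C -> A) -> A
ordered ✗ (uses contraction: d ×2)
linear ✗ (uses contraction: d ×2)
affine ✗ (uses contraction: d ×2)
relevant ✓ (d, e, b: all used, weakening unneeded)
unrestricted ✓ (type-checks (((B -> A) -> C -> A) -> A) and nothing is barred)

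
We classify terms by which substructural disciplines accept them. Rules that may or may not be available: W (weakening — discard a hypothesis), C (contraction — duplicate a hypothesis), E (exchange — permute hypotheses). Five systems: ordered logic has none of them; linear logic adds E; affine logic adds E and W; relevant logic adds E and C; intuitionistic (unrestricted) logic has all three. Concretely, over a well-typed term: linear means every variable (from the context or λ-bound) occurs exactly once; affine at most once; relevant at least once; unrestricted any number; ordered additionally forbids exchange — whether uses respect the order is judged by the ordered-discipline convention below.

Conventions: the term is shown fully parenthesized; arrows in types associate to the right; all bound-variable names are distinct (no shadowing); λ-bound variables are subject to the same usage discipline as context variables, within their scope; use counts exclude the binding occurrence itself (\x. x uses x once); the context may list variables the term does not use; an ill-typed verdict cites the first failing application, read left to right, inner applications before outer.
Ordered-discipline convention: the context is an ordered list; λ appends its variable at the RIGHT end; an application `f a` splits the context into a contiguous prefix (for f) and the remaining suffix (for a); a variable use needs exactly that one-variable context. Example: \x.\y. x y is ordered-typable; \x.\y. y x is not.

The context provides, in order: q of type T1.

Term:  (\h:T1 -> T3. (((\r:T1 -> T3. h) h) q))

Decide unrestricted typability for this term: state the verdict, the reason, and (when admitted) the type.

yes — well-typed at (T1 -> T3) -> T3; no restrictions here; term : (T1 -> T3) -> T3
usage: q: 1×, h [bound]: 2×, r [bound]: 0×
uses in reading order: h, h, q
typing: the term checks, with type (T1 -> T3) -> T3
summary: ordered ✗ · linear ✗ · affine ✗ · relevant ✗ · unrestricted ✓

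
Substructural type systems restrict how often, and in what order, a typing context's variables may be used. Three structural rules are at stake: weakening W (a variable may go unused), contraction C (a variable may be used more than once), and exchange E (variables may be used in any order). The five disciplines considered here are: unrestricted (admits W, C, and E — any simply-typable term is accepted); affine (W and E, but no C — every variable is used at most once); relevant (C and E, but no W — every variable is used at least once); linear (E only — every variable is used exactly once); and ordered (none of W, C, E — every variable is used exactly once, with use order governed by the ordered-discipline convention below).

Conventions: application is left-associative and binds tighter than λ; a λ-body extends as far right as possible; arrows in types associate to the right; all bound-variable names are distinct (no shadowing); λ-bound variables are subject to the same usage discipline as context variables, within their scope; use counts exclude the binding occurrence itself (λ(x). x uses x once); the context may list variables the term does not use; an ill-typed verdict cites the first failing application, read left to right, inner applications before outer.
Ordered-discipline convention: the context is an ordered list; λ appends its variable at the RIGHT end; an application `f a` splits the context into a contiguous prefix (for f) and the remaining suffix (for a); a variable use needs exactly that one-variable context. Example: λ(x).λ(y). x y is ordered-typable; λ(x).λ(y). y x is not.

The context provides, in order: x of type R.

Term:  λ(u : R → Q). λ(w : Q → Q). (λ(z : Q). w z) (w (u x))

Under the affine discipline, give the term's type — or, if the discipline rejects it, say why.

not well-typed under affine — w ×2 used more than once (contraction)
variable uses: x: 1; u (λ-bound): 1; w (λ-bound): 2; z (λ-bound): 1
uses in reading order: w, z, w, u, x
typing: well-typed — term : (R → Q) → (Q → Q) → Q
across the five disciplines: ordered ✗; linear ✗; affine ✗; relevant ✓; unrestricted ✓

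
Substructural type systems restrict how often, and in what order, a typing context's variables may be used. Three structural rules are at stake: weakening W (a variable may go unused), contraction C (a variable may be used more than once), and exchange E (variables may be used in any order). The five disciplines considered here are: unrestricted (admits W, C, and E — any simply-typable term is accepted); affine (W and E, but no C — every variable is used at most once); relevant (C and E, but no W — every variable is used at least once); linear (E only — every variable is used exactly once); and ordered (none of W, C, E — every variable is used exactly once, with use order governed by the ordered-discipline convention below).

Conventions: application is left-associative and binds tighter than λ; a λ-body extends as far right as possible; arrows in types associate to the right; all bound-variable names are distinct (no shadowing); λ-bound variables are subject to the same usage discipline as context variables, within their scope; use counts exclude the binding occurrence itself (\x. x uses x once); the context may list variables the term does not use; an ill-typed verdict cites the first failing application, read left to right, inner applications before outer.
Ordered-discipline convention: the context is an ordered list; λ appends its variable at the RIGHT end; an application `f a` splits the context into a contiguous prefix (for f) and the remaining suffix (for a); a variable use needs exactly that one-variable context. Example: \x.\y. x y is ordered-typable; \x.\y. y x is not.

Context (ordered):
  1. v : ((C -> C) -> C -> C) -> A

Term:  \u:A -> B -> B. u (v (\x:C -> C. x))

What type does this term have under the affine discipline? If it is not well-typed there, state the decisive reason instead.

term : (A -> B -> B) -> B -> B
use counts: v=1, u (bound)=1, x (bound)=1
uses in reading order: u, v, x
typing: the term checks, with type (A -> B -> B) -> B -> B
summary: ordered ✗ · linear ✓ · affine ✓ · relevant ✓ · unrestricted ✓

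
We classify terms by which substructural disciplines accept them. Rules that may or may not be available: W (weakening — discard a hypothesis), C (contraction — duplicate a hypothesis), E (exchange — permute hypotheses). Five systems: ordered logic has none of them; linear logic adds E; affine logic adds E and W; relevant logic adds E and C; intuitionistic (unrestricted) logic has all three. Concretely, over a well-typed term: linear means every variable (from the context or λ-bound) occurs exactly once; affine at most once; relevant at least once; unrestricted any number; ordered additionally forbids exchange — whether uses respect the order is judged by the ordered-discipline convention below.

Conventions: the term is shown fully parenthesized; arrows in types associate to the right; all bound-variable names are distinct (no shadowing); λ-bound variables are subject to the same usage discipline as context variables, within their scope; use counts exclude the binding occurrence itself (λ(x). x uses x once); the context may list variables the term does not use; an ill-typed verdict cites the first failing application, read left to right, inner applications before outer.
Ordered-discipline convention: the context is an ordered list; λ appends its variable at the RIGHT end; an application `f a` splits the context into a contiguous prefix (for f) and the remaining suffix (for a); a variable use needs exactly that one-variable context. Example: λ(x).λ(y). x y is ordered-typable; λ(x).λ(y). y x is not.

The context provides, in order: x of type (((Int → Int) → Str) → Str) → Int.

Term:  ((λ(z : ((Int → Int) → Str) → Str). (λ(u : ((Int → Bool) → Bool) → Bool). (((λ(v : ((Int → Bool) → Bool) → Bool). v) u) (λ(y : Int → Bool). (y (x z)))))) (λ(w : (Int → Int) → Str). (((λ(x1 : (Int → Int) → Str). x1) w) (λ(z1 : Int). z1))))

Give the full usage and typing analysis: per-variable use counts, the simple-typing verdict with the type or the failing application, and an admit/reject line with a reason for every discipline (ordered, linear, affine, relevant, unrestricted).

use counts: x ×1, z (λ-bound) ×1, u (λ-bound) ×1, v (λ-bound) ×1, y (λ-bound) ×1, w (λ-bound) ×1, x1 (λ-bound) ×1, z1 (λ-bound) ×1
order of uses: v, u, y, x, z, x1, w, z1
typing: well-typed — term : (((Int → Bool) → Bool) → Bool) → Bool
ordered: ✗ — use order v, u, y, x, z, x1, w, z1 needs exchange
linear: ✓ — each of x, z, u, v, y, w, x1, z1 used exactly once
affine: ✓ — x, z, u, v, y, w, x1, z1: no repeats, contraction unneeded
relevant: ✓ — x, z, u, v, y, w, x1, z1: all used, weakening unneeded
unrestricted: ✓ — typability at (((Int → Bool) → Bool) → Bool) → Bool is all that's needed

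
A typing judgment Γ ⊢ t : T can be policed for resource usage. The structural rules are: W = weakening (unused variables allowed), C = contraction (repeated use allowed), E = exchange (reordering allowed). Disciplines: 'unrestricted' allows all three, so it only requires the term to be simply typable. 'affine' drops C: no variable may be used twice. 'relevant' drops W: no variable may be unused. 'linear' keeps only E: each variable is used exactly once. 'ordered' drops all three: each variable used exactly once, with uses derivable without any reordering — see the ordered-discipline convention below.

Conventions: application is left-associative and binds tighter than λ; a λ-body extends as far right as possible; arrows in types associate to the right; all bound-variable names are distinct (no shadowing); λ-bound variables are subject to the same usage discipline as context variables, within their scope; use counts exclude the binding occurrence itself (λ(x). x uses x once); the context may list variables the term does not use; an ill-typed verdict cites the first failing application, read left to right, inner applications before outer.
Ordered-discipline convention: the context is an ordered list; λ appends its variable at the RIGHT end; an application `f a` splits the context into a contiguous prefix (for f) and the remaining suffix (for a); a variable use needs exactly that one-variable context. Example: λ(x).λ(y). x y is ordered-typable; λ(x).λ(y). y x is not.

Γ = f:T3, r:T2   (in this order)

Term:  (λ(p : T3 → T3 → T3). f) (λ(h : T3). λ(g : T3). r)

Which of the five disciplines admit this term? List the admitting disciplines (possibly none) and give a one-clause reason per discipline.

admitted by: none
usage: f=1; r=1; p (bound)=0; h (bound)=0; g (bound)=0
use order (left to right): f, r
typing: ill-typed: a function awaiting T3 → T3 → T3 gets T3 → T3 → T2
ordered: ✗, not simply typable
linear: ✗, fails simple typing
affine: ✗, a type mismatch blocks all five
relevant: ✗, the type mismatch rejects it
unrestricted: ✗, not simply typable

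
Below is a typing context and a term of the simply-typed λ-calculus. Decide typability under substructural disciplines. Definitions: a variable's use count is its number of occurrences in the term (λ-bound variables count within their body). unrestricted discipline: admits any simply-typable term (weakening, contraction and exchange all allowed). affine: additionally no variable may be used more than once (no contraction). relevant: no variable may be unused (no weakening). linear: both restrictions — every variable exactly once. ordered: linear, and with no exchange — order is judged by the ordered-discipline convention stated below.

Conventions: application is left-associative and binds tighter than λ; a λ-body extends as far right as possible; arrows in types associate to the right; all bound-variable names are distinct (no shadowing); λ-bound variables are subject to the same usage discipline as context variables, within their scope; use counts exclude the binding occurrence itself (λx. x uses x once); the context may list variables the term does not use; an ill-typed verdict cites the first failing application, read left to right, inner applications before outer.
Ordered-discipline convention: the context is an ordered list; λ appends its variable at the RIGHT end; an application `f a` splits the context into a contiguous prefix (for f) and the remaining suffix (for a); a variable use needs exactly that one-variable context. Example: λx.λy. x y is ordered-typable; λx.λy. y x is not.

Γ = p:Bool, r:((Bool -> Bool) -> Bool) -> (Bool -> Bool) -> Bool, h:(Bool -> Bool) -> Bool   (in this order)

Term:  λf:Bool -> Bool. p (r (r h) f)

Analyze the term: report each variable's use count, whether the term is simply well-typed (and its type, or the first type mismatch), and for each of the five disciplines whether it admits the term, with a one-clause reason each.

use counts: p: 1; r: 2; h: 1; f (λ-bound): 1
uses in reading order: p, r, r, h, f
typing: ill-typed: non-function type Bool applied to an argument
ordered: ✗, fails simple typing
linear: ✗, a type mismatch blocks all five
affine: ✗, the type mismatch rejects it
relevant: ✗, not simply typable
unrestricted: ✗, fails simple typing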